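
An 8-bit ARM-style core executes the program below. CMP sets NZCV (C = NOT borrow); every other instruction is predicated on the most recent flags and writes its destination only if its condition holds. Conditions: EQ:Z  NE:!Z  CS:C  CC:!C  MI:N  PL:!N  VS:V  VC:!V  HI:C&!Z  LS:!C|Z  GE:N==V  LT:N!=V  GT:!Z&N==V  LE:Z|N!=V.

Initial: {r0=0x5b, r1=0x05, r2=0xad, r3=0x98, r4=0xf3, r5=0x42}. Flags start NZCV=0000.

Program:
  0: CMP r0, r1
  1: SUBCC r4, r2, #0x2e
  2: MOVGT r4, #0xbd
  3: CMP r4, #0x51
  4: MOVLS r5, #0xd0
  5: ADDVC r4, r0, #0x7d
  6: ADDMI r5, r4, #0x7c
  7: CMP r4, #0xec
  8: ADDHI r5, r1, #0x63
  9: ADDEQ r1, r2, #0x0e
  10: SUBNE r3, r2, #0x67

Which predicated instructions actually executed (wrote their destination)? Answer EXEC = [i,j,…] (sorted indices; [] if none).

[0] flags=0010 → (cmp)
[1] flags=0010 CC?F → skip
[2] flags=0010 GT?T → r4=0xbd
[3] flags=0011 → (cmp)
[4] flags=0011 LS?F → skip
[5] flags=0011 VC?F → skip
[6] flags=0011 MI?F → skip
[7] flags=1000 → (cmp)
[8] flags=1000 HI?F → skip
[9] flags=1000 EQ?F → skip
[10] flags=1000 NE?T → r3=0x46

EXEC = [2,10]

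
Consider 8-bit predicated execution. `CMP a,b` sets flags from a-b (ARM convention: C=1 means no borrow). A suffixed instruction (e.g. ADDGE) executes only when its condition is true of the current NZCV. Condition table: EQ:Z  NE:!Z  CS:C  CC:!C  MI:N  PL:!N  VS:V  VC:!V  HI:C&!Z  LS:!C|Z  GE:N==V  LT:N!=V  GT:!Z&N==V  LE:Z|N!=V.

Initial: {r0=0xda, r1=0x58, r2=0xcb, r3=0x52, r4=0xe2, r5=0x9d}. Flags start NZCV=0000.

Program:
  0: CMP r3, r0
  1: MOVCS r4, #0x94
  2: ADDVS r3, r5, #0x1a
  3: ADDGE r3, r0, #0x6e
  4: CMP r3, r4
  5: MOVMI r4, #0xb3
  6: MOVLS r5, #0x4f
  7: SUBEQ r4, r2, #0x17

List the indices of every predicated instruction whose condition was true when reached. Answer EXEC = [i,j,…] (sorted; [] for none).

EXEC = [3,6]

[0] flags=0000 → (cmp)
[1] flags=0000 CS?F → skip
[2] flags=0000 VS?F → skip
[3] flags=0000 GE?T → r3=0x48
[4] flags=0000 → (cmp)
[5] flags=0000 MI?F → skip
[6] flags=0000 LS?T → r5=0x4f
[7] flags=0000 EQ?F → skip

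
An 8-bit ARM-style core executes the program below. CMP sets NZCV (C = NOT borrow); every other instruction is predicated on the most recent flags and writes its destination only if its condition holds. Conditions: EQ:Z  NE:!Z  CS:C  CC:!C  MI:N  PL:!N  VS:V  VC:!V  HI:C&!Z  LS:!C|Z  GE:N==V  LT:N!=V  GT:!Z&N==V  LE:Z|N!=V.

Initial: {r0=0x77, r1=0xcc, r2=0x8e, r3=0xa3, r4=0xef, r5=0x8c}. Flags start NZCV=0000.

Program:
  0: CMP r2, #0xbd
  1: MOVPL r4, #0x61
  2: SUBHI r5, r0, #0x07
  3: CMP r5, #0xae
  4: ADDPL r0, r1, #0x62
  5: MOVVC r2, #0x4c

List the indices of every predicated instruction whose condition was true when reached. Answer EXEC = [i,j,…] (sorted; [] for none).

[0] flags=1000 → (cmp)
[1] flags=1000 PL?F → skip
[2] flags=1000 HI?F → skip
[3] flags=1000 → (cmp)
[4] flags=1000 PL?F → skip
[5] flags=1000 VC?T → r2=0x4c

EXEC = [5]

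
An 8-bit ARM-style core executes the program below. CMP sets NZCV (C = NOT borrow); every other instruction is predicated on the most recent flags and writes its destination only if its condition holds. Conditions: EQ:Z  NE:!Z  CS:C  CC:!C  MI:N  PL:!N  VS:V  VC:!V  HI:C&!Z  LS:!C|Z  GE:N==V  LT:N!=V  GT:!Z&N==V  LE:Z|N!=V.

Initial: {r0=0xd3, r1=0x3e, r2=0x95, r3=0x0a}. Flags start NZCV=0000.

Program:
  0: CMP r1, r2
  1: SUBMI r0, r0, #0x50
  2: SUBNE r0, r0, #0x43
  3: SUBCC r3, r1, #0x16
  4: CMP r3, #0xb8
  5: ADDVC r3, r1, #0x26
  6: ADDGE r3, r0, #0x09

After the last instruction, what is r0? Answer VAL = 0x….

0: ✓ CMP  NZCV=1001
1: ✓ SUBMI  r0←0x83
2: ✓ SUBNE  r0←0x40
3: ✓ SUBCC  r3←0x28
4: ✓ CMP  NZCV=0000
5: ✓ ADDVC  r3←0x64
6: ✓ ADDGE  r3←0x49

VAL = 0x40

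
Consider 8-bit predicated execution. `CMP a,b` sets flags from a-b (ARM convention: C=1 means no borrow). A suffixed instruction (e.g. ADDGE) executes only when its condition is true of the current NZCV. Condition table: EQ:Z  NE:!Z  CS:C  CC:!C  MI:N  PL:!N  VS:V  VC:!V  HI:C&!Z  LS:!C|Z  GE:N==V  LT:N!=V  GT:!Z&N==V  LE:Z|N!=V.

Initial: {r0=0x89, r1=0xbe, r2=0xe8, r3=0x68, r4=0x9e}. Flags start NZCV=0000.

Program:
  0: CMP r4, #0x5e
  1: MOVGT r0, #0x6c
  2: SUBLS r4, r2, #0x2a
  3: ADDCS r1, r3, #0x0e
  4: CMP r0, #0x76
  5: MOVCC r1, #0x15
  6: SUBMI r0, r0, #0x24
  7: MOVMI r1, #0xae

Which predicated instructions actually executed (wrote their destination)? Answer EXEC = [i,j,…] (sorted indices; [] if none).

EXEC = [3]

0: ✓ CMP  NZCV=0011
1: · MOVGT
2: · SUBLS
3: ✓ ADDCS  r1←0x76
4: ✓ CMP  NZCV=0011
5: · MOVCC
6: · SUBMI
7: · MOVMI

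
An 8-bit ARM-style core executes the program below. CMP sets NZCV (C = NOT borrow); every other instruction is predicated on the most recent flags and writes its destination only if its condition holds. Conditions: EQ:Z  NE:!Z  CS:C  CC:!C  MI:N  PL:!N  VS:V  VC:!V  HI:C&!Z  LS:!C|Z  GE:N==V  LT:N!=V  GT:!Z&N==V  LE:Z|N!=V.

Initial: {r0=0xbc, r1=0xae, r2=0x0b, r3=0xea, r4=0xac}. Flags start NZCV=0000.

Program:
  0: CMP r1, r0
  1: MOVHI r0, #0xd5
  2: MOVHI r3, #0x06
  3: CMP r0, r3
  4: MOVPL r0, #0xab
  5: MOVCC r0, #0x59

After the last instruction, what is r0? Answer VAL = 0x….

VAL = 0x59

[0] flags=1000 → (cmp)
[1] flags=1000 HI?F → skip
[2] flags=1000 HI?F → skip
[3] flags=1000 → (cmp)
[4] flags=1000 PL?F → skip
[5] flags=1000 CC?T → r0=0x59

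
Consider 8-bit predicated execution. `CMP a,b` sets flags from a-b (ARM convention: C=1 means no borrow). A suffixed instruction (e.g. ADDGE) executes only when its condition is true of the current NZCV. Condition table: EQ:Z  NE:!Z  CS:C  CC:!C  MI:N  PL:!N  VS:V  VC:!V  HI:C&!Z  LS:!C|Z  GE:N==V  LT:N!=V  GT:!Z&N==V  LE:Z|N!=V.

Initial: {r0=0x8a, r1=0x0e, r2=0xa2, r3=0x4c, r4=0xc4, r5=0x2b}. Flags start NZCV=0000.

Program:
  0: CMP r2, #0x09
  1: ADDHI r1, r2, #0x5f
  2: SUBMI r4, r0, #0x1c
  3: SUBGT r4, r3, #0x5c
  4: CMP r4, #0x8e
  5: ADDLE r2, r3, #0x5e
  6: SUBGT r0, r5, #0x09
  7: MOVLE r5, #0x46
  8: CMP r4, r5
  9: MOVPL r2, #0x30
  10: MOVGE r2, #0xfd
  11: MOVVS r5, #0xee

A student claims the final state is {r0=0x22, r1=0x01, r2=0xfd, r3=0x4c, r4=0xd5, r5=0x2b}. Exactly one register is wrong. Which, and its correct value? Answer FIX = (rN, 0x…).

[0] flags=1010 → (cmp)
[1] flags=1010 HI?T → r1=0x01
[2] flags=1010 MI?T → r4=0x6e
[3] flags=1010 GT?F → skip
[4] flags=1001 → (cmp)
[5] flags=1001 LE?F → skip
[6] flags=1001 GT?T → r0=0x22
[7] flags=1001 LE?F → skip
[8] flags=0010 → (cmp)
[9] flags=0010 PL?T → r2=0x30
[10] flags=0010 GE?T → r2=0xfd
[11] flags=0010 VS?F → skip

FIX = (r4, 0x6e)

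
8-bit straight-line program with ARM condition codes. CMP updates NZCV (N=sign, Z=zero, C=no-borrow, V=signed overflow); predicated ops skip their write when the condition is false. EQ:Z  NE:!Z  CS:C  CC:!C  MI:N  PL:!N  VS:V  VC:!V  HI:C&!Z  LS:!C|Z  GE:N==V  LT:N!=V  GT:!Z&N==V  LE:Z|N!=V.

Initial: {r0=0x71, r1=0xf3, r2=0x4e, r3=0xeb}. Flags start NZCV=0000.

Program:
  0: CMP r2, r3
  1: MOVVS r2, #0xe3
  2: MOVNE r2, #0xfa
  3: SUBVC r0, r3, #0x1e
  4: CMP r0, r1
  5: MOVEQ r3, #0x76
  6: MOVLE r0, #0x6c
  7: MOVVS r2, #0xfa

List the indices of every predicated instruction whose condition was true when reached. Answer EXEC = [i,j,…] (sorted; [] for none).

EXEC = [2,3,6]

[0] flags=0000 → (cmp)
[1] flags=0000 VS?F → skip
[2] flags=0000 NE?T → r2=0xfa
[3] flags=0000 VC?T → r0=0xcd
[4] flags=1000 → (cmp)
[5] flags=1000 EQ?F → skip
[6] flags=1000 LE?T → r0=0x6c
[7] flags=1000 VS?F → skip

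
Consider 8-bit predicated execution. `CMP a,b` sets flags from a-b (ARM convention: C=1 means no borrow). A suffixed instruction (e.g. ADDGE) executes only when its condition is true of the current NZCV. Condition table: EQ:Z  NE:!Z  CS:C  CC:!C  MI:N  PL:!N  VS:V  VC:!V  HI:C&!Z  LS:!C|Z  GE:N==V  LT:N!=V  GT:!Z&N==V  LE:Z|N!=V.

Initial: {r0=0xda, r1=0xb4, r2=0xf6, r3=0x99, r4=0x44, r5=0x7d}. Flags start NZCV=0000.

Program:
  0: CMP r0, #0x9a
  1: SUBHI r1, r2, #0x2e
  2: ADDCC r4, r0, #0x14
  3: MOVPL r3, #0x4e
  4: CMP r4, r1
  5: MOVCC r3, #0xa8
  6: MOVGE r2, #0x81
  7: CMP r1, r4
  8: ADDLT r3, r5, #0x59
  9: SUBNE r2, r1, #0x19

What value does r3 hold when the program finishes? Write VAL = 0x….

[0] flags=0010 → (cmp)
[1] flags=0010 HI?T → r1=0xc8
[2] flags=0010 CC?F → skip
[3] flags=0010 PL?T → r3=0x4e
[4] flags=0000 → (cmp)
[5] flags=0000 CC?T → r3=0xa8
[6] flags=0000 GE?T → r2=0x81
[7] flags=1010 → (cmp)
[8] flags=1010 LT?T → r3=0xd6
[9] flags=1010 NE?T → r2=0xaf

VAL = 0xd6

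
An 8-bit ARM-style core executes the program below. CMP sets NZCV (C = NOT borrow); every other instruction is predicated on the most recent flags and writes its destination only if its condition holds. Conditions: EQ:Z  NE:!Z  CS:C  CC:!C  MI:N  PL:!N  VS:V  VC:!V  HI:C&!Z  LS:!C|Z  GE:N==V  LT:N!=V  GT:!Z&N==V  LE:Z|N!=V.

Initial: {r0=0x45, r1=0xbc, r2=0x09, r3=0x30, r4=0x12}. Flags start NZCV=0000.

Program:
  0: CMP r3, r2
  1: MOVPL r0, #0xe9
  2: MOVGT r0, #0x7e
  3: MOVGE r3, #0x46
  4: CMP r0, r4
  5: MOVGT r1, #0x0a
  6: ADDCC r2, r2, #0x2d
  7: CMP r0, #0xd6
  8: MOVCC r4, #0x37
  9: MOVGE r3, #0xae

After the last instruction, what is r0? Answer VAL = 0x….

VAL = 0x7e

[0] flags=0010 → (cmp)
[1] flags=0010 PL?T → r0=0xe9
[2] flags=0010 GT?T → r0=0x7e
[3] flags=0010 GE?T → r3=0x46
[4] flags=0010 → (cmp)
[5] flags=0010 GT?T → r1=0x0a
[6] flags=0010 CC?F → skip
[7] flags=1001 → (cmp)
[8] flags=1001 CC?T → r4=0x37
[9] flags=1001 GE?T → r3=0xae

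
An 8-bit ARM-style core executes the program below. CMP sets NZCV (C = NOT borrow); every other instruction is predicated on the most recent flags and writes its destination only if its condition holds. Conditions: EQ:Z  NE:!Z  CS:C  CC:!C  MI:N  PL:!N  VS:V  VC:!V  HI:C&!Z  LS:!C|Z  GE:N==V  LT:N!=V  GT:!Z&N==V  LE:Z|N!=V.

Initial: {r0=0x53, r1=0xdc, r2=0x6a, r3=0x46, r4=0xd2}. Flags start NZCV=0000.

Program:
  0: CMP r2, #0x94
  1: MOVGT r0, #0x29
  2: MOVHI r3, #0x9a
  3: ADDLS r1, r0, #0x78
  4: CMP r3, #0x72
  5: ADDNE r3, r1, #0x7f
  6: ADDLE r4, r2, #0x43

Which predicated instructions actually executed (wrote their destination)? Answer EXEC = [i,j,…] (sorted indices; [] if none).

[0] flags=1001 → (cmp)
[1] flags=1001 GT?T → r0=0x29
[2] flags=1001 HI?F → skip
[3] flags=1001 LS?T → r1=0xa1
[4] flags=1000 → (cmp)
[5] flags=1000 NE?T → r3=0x20
[6] flags=1000 LE?T → r4=0xad

EXEC = [1,3,5,6]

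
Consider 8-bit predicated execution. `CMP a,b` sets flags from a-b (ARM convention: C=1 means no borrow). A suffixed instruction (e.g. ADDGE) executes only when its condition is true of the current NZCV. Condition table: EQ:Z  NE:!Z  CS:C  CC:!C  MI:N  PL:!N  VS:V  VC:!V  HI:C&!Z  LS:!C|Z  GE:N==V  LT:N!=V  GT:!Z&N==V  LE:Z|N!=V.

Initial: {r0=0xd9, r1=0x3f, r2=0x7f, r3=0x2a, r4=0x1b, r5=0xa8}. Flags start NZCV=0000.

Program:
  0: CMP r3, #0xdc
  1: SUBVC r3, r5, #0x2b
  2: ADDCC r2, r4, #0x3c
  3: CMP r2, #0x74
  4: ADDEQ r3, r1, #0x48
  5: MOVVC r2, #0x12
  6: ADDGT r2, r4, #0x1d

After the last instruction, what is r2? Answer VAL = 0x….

0: ✓ CMP  NZCV=0000
1: ✓ SUBVC  r3←0x7d
2: ✓ ADDCC  r2←0x57
3: ✓ CMP  NZCV=1000
4: · ADDEQ
5: ✓ MOVVC  r2←0x12
6: · ADDGT

VAL = 0x12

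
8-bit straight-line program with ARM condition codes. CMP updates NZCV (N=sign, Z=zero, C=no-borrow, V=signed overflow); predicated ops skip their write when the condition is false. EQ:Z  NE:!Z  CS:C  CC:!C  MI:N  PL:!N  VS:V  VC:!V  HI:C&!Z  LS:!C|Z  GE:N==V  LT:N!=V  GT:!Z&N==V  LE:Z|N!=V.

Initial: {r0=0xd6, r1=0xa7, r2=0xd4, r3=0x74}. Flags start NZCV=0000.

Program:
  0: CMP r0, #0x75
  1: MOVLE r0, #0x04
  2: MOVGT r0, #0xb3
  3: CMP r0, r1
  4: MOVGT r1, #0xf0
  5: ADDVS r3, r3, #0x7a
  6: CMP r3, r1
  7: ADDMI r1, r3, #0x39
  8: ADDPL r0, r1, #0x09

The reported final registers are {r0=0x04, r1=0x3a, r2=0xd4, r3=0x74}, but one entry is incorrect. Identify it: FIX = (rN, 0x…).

0: ✓ CMP  NZCV=0011
1: ✓ MOVLE  r0←0x04
2: · MOVGT
3: ✓ CMP  NZCV=0000
4: ✓ MOVGT  r1←0xf0
5: · ADDVS
6: ✓ CMP  NZCV=1001
7: ✓ ADDMI  r1←0xad
8: · ADDPL

FIX = (r1, 0xad)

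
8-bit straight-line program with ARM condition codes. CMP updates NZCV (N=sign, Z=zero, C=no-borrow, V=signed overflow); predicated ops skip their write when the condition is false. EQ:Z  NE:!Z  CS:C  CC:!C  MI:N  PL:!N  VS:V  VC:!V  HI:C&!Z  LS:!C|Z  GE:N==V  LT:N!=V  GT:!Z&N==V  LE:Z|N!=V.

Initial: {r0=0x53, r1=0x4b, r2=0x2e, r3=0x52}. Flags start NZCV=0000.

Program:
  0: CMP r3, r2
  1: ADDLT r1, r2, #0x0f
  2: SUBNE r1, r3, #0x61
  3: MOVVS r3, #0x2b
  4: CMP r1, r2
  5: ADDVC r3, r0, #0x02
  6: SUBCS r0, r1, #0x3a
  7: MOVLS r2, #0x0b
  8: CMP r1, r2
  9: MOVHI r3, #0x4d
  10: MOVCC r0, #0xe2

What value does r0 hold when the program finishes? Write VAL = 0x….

[0] flags=0010 → (cmp)
[1] flags=0010 LT?F → skip
[2] flags=0010 NE?T → r1=0xf1
[3] flags=0010 VS?F → skip
[4] flags=1010 → (cmp)
[5] flags=1010 VC?T → r3=0x55
[6] flags=1010 CS?T → r0=0xb7
[7] flags=1010 LS?F → skip
[8] flags=1010 → (cmp)
[9] flags=1010 HI?T → r3=0x4d
[10] flags=1010 CC?F → skip

VAL = 0xb7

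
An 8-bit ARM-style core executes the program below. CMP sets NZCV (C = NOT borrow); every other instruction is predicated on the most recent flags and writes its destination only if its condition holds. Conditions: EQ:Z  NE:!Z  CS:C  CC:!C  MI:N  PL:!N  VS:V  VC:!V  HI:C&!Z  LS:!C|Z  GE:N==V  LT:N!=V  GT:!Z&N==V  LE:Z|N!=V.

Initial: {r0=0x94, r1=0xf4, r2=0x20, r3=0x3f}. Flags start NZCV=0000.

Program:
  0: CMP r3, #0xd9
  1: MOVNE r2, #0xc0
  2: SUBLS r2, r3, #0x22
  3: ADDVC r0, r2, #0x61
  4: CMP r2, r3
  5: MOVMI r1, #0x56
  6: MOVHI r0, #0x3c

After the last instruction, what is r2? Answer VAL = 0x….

[0] flags=0000 → (cmp)
[1] flags=0000 NE?T → r2=0xc0
[2] flags=0000 LS?T → r2=0x1d
[3] flags=0000 VC?T → r0=0x7e
[4] flags=1000 → (cmp)
[5] flags=1000 MI?T → r1=0x56
[6] flags=1000 HI?F → skip

VAL = 0x1d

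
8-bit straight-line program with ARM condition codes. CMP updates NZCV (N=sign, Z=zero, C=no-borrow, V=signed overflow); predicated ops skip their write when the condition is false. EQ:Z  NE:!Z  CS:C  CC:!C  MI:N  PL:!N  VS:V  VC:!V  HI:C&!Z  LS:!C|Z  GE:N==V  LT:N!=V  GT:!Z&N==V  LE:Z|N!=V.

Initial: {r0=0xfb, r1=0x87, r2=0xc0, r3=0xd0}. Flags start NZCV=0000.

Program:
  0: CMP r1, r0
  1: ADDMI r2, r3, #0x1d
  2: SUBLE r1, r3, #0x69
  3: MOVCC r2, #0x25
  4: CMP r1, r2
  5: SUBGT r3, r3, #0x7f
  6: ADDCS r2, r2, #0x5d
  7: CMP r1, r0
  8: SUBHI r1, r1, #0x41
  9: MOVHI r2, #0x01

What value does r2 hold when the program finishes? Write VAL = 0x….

[0] flags=1000 → (cmp)
[1] flags=1000 MI?T → r2=0xed
[2] flags=1000 LE?T → r1=0x67
[3] flags=1000 CC?T → r2=0x25
[4] flags=0010 → (cmp)
[5] flags=0010 GT?T → r3=0x51
[6] flags=0010 CS?T → r2=0x82
[7] flags=0000 → (cmp)
[8] flags=0000 HI?F → skip
[9] flags=0000 HI?F → skip

VAL = 0x82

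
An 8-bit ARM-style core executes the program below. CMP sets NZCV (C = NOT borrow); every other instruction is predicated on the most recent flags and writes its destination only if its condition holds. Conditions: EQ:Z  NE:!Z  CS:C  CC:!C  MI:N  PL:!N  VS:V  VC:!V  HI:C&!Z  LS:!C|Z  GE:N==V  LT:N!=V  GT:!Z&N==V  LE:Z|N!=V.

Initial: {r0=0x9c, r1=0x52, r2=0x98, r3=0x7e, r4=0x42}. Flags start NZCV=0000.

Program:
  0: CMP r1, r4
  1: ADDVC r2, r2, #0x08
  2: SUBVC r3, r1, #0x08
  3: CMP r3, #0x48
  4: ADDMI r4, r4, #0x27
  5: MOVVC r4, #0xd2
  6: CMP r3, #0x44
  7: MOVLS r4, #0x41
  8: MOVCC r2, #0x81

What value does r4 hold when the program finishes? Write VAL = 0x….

[0] flags=0010 → (cmp)
[1] flags=0010 VC?T → r2=0xa0
[2] flags=0010 VC?T → r3=0x4a
[3] flags=0010 → (cmp)
[4] flags=0010 MI?F → skip
[5] flags=0010 VC?T → r4=0xd2
[6] flags=0010 → (cmp)
[7] flags=0010 LS?F → skip
[8] flags=0010 CC?F → skip

VAL = 0xd2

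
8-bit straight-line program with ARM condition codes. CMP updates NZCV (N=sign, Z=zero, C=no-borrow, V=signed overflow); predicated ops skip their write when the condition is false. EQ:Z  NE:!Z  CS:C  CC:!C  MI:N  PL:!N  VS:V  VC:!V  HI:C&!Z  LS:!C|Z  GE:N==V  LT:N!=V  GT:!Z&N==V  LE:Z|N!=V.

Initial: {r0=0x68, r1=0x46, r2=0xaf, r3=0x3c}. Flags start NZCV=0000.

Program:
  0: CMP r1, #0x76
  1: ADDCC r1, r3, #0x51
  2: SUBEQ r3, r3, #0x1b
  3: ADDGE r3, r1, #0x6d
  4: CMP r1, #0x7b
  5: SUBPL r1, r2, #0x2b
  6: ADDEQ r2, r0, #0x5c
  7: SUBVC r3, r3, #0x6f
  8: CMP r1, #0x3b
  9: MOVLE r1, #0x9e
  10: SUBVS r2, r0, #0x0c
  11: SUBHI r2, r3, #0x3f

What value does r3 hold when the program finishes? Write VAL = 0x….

VAL = 0x3c

0: ✓ CMP  NZCV=1000
1: ✓ ADDCC  r1←0x8d
2: · SUBEQ
3: · ADDGE
4: ✓ CMP  NZCV=0011
5: ✓ SUBPL  r1←0x84
6: · ADDEQ
7: · SUBVC
8: ✓ CMP  NZCV=0011
9: ✓ MOVLE  r1←0x9e
10: ✓ SUBVS  r2←0x5c
11: ✓ SUBHI  r2←0xfd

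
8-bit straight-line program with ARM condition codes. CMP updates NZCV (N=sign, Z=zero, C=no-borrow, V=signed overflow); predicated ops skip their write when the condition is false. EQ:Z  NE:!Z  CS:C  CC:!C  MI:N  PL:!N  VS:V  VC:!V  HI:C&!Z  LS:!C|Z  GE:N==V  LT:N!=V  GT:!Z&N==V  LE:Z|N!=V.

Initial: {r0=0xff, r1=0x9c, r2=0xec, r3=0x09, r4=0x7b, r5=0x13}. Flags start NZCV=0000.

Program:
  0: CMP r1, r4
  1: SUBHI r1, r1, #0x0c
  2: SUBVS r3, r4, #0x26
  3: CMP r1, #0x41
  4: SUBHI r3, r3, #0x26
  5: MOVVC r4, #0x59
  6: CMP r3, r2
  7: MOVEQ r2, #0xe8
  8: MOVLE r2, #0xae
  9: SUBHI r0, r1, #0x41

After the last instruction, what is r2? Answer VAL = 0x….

0: ✓ CMP  NZCV=0011
1: ✓ SUBHI  r1←0x90
2: ✓ SUBVS  r3←0x55
3: ✓ CMP  NZCV=0011
4: ✓ SUBHI  r3←0x2f
5: · MOVVC
6: ✓ CMP  NZCV=0000
7: · MOVEQ
8: · MOVLE
9: · SUBHI

VAL = 0xec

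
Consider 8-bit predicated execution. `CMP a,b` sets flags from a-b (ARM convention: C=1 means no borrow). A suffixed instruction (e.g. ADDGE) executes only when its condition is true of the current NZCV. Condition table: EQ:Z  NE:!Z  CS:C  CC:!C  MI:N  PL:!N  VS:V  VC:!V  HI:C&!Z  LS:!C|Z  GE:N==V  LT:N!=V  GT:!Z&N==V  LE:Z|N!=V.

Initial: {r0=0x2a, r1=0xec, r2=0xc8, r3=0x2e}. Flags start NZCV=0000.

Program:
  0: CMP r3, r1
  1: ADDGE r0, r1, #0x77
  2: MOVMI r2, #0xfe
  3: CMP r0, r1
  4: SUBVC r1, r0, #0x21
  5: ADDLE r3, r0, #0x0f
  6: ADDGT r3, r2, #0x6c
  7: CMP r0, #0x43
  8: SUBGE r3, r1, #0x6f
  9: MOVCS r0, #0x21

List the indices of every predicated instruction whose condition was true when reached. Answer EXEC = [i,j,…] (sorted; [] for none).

EXEC = [1,4,6,8,9]

[0] flags=0000 → (cmp)
[1] flags=0000 GE?T → r0=0x63
[2] flags=0000 MI?F → skip
[3] flags=0000 → (cmp)
[4] flags=0000 VC?T → r1=0x42
[5] flags=0000 LE?F → skip
[6] flags=0000 GT?T → r3=0x34
[7] flags=0010 → (cmp)
[8] flags=0010 GE?T → r3=0xd3
[9] flags=0010 CS?T → r0=0x21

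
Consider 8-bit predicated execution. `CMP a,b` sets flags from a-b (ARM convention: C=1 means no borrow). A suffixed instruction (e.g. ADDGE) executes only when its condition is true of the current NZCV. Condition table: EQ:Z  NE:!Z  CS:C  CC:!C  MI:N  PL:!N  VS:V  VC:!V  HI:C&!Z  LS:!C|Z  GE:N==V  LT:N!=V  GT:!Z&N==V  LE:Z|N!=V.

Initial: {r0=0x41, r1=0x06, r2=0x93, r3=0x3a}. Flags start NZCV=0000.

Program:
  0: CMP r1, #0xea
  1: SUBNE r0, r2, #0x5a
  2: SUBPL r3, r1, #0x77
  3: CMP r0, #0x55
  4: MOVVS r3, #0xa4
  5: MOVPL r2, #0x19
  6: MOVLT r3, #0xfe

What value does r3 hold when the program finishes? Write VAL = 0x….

0: ✓ CMP  NZCV=0000
1: ✓ SUBNE  r0←0x39
2: ✓ SUBPL  r3←0x8f
3: ✓ CMP  NZCV=1000
4: · MOVVS
5: · MOVPL
6: ✓ MOVLT  r3←0xfe

VAL = 0xfe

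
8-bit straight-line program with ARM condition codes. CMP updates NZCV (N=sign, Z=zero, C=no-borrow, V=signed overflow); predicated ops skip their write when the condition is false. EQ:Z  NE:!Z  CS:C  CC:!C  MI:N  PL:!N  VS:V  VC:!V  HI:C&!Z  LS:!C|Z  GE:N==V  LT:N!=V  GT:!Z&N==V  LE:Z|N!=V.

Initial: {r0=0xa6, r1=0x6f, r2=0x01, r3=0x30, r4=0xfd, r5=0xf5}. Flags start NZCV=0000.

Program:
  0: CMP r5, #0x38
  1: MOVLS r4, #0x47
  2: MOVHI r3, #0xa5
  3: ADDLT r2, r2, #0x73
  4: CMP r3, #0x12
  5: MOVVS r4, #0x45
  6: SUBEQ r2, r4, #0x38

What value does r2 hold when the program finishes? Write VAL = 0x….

0: ✓ CMP  NZCV=1010
1: · MOVLS
2: ✓ MOVHI  r3←0xa5
3: ✓ ADDLT  r2←0x74
4: ✓ CMP  NZCV=1010
5: · MOVVS
6: · SUBEQ

VAL = 0x74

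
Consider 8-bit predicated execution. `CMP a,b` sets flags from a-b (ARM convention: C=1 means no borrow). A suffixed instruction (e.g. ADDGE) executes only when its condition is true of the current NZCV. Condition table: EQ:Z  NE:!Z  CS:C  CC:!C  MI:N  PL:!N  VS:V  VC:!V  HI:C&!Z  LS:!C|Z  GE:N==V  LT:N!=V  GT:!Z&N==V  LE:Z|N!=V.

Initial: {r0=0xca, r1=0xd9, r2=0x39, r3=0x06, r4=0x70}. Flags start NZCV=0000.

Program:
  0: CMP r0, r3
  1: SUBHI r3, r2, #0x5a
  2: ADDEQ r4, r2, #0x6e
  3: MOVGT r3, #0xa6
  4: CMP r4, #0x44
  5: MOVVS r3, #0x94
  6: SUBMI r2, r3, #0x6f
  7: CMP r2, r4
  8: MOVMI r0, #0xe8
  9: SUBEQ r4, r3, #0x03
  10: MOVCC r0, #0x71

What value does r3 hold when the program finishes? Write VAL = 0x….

[0] flags=1010 → (cmp)
[1] flags=1010 HI?T → r3=0xdf
[2] flags=1010 EQ?F → skip
[3] flags=1010 GT?F → skip
[4] flags=0010 → (cmp)
[5] flags=0010 VS?F → skip
[6] flags=0010 MI?F → skip
[7] flags=1000 → (cmp)
[8] flags=1000 MI?T → r0=0xe8
[9] flags=1000 EQ?F → skip
[10] flags=1000 CC?T → r0=0x71

VAL = 0xdf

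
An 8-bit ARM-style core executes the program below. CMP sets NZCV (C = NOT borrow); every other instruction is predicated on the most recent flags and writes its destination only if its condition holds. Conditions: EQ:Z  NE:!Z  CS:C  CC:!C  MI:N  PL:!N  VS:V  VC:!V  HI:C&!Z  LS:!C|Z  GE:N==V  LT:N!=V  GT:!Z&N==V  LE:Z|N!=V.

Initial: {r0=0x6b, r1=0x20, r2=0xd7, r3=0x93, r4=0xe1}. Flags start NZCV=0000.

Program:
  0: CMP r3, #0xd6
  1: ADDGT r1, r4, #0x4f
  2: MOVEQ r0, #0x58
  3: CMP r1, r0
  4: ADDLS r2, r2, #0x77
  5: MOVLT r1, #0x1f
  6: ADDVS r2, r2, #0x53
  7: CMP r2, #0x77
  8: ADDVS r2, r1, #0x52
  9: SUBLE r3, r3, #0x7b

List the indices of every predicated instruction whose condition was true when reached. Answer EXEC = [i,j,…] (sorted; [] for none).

EXEC = [4,5,9]

0: ✓ CMP  NZCV=1000
1: · ADDGT
2: · MOVEQ
3: ✓ CMP  NZCV=1000
4: ✓ ADDLS  r2←0x4e
5: ✓ MOVLT  r1←0x1f
6: · ADDVS
7: ✓ CMP  NZCV=1000
8: · ADDVS
9: ✓ SUBLE  r3←0x18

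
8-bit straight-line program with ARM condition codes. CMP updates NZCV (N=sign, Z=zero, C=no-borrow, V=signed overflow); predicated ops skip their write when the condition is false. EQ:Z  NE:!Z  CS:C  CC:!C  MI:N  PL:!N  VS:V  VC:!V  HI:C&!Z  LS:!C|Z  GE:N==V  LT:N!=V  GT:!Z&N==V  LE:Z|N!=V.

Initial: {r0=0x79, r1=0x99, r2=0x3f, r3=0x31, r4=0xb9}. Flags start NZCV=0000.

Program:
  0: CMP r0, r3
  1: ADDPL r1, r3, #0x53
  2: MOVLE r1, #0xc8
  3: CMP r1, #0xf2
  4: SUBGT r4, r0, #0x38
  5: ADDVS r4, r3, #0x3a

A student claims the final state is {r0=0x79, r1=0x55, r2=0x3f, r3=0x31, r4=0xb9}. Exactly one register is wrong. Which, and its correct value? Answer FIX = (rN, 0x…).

FIX = (r1, 0x84)

0: ✓ CMP  NZCV=0010
1: ✓ ADDPL  r1←0x84
2: · MOVLE
3: ✓ CMP  NZCV=1000
4: · SUBGT
5: · ADDVS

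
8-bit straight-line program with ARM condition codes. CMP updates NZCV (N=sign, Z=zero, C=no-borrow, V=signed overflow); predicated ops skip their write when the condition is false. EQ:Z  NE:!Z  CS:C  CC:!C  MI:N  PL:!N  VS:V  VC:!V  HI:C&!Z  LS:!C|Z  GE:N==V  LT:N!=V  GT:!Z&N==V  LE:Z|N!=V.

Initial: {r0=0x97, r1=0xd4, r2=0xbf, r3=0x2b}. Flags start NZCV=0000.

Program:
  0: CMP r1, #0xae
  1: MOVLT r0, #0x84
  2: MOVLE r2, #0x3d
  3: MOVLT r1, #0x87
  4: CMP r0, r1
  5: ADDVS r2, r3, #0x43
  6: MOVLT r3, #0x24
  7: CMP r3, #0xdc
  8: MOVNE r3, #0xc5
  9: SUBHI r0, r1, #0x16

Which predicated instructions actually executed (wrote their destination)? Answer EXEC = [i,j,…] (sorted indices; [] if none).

0: ✓ CMP  NZCV=0010
1: · MOVLT
2: · MOVLE
3: · MOVLT
4: ✓ CMP  NZCV=1000
5: · ADDVS
6: ✓ MOVLT  r3←0x24
7: ✓ CMP  NZCV=0000
8: ✓ MOVNE  r3←0xc5
9: · SUBHI

EXEC = [6,8]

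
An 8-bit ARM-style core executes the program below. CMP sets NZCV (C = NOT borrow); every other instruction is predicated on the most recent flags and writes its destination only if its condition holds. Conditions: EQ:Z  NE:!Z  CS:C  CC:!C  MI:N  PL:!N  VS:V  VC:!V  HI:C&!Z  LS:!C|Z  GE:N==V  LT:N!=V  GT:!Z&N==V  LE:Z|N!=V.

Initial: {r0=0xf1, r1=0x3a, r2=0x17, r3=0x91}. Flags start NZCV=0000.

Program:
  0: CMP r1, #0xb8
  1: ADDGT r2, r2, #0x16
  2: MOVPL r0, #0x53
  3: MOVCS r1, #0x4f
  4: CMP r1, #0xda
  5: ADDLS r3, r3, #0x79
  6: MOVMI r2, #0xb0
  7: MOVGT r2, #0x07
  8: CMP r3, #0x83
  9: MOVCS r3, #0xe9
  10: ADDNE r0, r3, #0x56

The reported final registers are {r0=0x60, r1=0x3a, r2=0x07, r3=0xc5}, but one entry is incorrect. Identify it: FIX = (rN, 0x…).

0: ✓ CMP  NZCV=1001
1: ✓ ADDGT  r2←0x2d
2: · MOVPL
3: · MOVCS
4: ✓ CMP  NZCV=0000
5: ✓ ADDLS  r3←0x0a
6: · MOVMI
7: ✓ MOVGT  r2←0x07
8: ✓ CMP  NZCV=1001
9: · MOVCS
10: ✓ ADDNE  r0←0x60

FIX = (r3, 0x0a)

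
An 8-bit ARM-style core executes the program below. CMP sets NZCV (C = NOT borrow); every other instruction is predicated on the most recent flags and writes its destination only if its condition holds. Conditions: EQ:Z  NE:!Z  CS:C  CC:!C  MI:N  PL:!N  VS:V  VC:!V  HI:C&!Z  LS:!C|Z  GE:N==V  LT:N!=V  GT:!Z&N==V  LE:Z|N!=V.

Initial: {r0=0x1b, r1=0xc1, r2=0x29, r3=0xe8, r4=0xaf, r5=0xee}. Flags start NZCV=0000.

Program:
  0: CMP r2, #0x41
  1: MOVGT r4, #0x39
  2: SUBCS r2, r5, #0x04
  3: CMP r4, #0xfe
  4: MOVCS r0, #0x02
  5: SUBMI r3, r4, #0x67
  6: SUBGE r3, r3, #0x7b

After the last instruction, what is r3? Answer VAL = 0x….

0: ✓ CMP  NZCV=1000
1: · MOVGT
2: · SUBCS
3: ✓ CMP  NZCV=1000
4: · MOVCS
5: ✓ SUBMI  r3←0x48
6: · SUBGE

VAL = 0x48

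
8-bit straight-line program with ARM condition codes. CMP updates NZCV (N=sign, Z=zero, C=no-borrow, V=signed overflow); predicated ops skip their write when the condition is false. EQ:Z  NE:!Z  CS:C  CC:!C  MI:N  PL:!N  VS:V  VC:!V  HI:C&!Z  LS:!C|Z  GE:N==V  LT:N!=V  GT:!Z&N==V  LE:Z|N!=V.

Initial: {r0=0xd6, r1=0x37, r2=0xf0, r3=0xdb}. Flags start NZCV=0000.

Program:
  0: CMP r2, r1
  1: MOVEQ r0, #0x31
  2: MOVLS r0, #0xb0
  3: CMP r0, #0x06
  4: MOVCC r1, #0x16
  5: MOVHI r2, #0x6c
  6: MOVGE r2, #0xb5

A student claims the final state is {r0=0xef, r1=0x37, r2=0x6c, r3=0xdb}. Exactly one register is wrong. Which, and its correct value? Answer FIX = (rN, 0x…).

0: ✓ CMP  NZCV=1010
1: · MOVEQ
2: · MOVLS
3: ✓ CMP  NZCV=1010
4: · MOVCC
5: ✓ MOVHI  r2←0x6c
6: · MOVGE

FIX = (r0, 0xd6)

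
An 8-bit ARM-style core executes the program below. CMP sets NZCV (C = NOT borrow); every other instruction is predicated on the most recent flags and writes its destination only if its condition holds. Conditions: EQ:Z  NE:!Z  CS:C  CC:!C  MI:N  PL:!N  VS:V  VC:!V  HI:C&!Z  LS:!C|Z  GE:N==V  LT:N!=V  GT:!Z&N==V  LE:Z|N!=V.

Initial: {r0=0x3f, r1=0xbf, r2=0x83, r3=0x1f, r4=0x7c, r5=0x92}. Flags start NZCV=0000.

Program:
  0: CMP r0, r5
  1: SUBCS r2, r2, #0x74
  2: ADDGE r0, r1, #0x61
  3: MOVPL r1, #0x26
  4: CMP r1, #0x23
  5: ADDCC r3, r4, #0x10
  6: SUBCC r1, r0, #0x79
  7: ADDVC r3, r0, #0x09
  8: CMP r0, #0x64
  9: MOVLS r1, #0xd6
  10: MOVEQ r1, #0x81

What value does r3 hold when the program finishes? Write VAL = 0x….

VAL = 0x29

[0] flags=1001 → (cmp)
[1] flags=1001 CS?F → skip
[2] flags=1001 GE?T → r0=0x20
[3] flags=1001 PL?F → skip
[4] flags=1010 → (cmp)
[5] flags=1010 CC?F → skip
[6] flags=1010 CC?F → skip
[7] flags=1010 VC?T → r3=0x29
[8] flags=1000 → (cmp)
[9] flags=1000 LS?T → r1=0xd6
[10] flags=1000 EQ?F → skip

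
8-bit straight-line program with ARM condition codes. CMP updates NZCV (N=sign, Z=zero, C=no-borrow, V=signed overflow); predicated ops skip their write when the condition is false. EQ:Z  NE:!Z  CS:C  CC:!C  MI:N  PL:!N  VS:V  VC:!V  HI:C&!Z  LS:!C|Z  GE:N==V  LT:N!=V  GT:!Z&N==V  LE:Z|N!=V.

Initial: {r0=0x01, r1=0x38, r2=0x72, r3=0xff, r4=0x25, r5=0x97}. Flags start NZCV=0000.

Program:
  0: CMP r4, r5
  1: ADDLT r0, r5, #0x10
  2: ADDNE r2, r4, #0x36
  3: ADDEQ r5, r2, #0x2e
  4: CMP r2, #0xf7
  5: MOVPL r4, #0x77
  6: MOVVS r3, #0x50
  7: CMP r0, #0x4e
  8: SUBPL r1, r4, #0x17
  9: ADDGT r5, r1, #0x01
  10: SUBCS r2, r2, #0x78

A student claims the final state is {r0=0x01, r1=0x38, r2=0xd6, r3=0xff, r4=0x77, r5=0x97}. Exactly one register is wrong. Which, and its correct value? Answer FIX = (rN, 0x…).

FIX = (r2, 0x5b)

0: ✓ CMP  NZCV=1001
1: · ADDLT
2: ✓ ADDNE  r2←0x5b
3: · ADDEQ
4: ✓ CMP  NZCV=0000
5: ✓ MOVPL  r4←0x77
6: · MOVVS
7: ✓ CMP  NZCV=1000
8: · SUBPL
9: · ADDGT
10: · SUBCS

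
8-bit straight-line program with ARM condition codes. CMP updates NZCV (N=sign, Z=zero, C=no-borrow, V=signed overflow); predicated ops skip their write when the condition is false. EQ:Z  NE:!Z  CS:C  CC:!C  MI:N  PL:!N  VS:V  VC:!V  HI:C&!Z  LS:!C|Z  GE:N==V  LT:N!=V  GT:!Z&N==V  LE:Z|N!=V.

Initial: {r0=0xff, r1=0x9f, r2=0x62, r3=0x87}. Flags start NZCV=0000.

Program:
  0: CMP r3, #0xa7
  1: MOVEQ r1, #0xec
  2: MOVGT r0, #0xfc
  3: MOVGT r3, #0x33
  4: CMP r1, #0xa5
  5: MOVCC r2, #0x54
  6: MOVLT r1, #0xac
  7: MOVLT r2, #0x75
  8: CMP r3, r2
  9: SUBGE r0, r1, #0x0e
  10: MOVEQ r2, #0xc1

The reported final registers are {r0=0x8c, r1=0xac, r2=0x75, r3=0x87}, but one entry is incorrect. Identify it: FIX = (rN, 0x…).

FIX = (r0, 0xff)

[0] flags=1000 → (cmp)
[1] flags=1000 EQ?F → skip
[2] flags=1000 GT?F → skip
[3] flags=1000 GT?F → skip
[4] flags=1000 → (cmp)
[5] flags=1000 CC?T → r2=0x54
[6] flags=1000 LT?T → r1=0xac
[7] flags=1000 LT?T → r2=0x75
[8] flags=0011 → (cmp)
[9] flags=0011 GE?F → skip
[10] flags=0011 EQ?F → skip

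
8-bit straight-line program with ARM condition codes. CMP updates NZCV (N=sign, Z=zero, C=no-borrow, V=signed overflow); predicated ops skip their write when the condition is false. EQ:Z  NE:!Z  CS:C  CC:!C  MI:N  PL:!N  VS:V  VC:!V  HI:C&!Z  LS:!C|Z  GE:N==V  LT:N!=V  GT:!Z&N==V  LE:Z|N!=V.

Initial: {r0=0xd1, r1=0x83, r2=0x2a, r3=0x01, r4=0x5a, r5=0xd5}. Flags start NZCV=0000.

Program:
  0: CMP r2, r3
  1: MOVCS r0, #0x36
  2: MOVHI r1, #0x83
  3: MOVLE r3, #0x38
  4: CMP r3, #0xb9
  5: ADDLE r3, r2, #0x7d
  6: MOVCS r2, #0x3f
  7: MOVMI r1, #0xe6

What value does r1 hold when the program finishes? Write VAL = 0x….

VAL = 0x83

[0] flags=0010 → (cmp)
[1] flags=0010 CS?T → r0=0x36
[2] flags=0010 HI?T → r1=0x83
[3] flags=0010 LE?F → skip
[4] flags=0000 → (cmp)
[5] flags=0000 LE?F → skip
[6] flags=0000 CS?F → skip
[7] flags=0000 MI?F → skip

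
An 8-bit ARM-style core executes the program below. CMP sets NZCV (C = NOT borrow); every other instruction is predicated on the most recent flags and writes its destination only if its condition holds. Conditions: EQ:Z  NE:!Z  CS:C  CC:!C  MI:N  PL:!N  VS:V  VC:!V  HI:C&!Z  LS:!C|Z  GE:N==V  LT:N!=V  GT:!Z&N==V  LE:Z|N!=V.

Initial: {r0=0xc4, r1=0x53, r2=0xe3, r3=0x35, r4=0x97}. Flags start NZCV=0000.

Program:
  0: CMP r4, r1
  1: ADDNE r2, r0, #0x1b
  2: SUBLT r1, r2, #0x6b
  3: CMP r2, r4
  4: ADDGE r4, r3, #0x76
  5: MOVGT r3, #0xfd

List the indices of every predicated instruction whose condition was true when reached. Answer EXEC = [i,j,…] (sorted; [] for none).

EXEC = [1,2,4,5]

[0] flags=0011 → (cmp)
[1] flags=0011 NE?T → r2=0xdf
[2] flags=0011 LT?T → r1=0x74
[3] flags=0010 → (cmp)
[4] flags=0010 GE?T → r4=0xab
[5] flags=0010 GT?T → r3=0xfd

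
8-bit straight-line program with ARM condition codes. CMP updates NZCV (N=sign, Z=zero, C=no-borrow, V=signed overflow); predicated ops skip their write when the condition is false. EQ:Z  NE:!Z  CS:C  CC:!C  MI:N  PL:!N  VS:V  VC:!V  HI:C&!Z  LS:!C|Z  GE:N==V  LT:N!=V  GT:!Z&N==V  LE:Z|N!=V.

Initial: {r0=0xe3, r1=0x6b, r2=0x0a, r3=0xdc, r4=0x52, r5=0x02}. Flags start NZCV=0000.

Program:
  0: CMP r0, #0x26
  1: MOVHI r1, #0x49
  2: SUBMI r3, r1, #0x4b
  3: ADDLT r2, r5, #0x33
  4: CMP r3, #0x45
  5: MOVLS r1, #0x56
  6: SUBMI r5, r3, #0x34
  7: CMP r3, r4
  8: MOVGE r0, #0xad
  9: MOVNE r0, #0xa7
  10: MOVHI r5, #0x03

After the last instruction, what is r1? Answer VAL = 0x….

VAL = 0x49

0: ✓ CMP  NZCV=1010
1: ✓ MOVHI  r1←0x49
2: ✓ SUBMI  r3←0xfe
3: ✓ ADDLT  r2←0x35
4: ✓ CMP  NZCV=1010
5: · MOVLS
6: ✓ SUBMI  r5←0xca
7: ✓ CMP  NZCV=1010
8: · MOVGE
9: ✓ MOVNE  r0←0xa7
10: ✓ MOVHI  r5←0x03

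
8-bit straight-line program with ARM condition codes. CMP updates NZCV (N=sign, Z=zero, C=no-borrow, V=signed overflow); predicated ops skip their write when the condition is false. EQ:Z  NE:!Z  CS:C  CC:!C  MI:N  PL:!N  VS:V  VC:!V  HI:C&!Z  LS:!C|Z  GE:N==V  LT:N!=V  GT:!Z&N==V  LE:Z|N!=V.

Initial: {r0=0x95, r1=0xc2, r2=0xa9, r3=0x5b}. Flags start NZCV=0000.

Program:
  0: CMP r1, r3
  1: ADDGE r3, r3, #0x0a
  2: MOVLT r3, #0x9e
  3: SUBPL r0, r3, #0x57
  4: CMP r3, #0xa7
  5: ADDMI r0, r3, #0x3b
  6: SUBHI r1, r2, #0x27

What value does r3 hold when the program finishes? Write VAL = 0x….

VAL = 0x9e

0: ✓ CMP  NZCV=0011
1: · ADDGE
2: ✓ MOVLT  r3←0x9e
3: ✓ SUBPL  r0←0x47
4: ✓ CMP  NZCV=1000
5: ✓ ADDMI  r0←0xd9
6: · SUBHI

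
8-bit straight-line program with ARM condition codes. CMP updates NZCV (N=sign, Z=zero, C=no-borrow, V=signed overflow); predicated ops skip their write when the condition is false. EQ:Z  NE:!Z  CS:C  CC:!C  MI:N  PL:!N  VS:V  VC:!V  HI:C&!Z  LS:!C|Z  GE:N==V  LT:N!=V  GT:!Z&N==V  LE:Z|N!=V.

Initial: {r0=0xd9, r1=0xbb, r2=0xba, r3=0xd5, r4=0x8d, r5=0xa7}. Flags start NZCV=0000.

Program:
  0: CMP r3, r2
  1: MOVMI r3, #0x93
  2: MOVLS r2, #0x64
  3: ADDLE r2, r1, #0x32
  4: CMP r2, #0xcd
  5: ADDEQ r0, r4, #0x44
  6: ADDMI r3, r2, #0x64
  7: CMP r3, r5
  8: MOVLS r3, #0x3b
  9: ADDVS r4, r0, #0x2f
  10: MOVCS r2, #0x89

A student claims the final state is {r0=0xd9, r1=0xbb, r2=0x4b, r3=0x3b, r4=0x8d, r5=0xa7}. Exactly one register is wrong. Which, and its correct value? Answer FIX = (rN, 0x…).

[0] flags=0010 → (cmp)
[1] flags=0010 MI?F → skip
[2] flags=0010 LS?F → skip
[3] flags=0010 LE?F → skip
[4] flags=1000 → (cmp)
[5] flags=1000 EQ?F → skip
[6] flags=1000 MI?T → r3=0x1e
[7] flags=0000 → (cmp)
[8] flags=0000 LS?T → r3=0x3b
[9] flags=0000 VS?F → skip
[10] flags=0000 CS?F → skip

FIX = (r2, 0xba)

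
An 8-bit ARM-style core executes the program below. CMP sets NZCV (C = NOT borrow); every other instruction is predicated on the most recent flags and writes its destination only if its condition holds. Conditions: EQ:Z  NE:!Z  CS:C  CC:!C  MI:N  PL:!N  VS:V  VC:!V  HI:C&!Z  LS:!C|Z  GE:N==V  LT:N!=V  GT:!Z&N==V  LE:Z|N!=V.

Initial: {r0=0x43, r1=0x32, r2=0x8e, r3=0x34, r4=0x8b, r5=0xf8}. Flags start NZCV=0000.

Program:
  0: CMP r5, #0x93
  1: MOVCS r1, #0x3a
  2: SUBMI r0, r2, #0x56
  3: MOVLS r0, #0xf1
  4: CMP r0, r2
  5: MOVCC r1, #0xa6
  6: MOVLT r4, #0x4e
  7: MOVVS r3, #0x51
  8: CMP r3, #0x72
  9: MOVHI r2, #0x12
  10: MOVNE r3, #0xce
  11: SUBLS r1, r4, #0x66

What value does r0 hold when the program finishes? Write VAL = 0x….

0: ✓ CMP  NZCV=0010
1: ✓ MOVCS  r1←0x3a
2: · SUBMI
3: · MOVLS
4: ✓ CMP  NZCV=1001
5: ✓ MOVCC  r1←0xa6
6: · MOVLT
7: ✓ MOVVS  r3←0x51
8: ✓ CMP  NZCV=1000
9: · MOVHI
10: ✓ MOVNE  r3←0xce
11: ✓ SUBLS  r1←0x25

VAL = 0x43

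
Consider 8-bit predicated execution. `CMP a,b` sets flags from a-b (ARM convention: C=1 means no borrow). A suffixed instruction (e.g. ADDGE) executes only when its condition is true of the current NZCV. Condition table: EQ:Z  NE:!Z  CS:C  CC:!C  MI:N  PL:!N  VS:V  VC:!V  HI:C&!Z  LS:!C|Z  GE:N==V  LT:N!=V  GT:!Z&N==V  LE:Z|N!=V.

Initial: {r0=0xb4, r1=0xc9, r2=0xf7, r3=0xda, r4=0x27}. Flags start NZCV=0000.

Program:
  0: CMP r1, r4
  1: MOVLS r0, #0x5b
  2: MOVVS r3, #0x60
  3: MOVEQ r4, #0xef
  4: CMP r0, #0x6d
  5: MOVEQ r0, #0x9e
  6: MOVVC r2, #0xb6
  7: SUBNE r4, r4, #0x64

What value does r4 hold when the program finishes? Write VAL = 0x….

[0] flags=1010 → (cmp)
[1] flags=1010 LS?F → skip
[2] flags=1010 VS?F → skip
[3] flags=1010 EQ?F → skip
[4] flags=0011 → (cmp)
[5] flags=0011 EQ?F → skip
[6] flags=0011 VC?F → skip
[7] flags=0011 NE?T → r4=0xc3

VAL = 0xc3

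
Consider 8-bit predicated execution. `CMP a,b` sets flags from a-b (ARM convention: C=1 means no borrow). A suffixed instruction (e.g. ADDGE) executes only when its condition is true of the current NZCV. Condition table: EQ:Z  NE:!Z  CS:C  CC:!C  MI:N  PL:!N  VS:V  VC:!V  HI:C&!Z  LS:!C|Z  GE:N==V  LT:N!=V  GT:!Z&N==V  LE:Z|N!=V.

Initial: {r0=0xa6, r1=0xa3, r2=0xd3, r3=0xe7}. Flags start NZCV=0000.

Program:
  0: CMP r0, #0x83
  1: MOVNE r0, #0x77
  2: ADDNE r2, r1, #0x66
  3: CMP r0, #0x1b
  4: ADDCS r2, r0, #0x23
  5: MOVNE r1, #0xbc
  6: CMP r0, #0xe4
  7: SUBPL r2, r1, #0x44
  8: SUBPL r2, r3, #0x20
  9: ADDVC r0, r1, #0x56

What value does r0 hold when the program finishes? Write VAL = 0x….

0: ✓ CMP  NZCV=0010
1: ✓ MOVNE  r0←0x77
2: ✓ ADDNE  r2←0x09
3: ✓ CMP  NZCV=0010
4: ✓ ADDCS  r2←0x9a
5: ✓ MOVNE  r1←0xbc
6: ✓ CMP  NZCV=1001
7: · SUBPL
8: · SUBPL
9: · ADDVC

VAL = 0x77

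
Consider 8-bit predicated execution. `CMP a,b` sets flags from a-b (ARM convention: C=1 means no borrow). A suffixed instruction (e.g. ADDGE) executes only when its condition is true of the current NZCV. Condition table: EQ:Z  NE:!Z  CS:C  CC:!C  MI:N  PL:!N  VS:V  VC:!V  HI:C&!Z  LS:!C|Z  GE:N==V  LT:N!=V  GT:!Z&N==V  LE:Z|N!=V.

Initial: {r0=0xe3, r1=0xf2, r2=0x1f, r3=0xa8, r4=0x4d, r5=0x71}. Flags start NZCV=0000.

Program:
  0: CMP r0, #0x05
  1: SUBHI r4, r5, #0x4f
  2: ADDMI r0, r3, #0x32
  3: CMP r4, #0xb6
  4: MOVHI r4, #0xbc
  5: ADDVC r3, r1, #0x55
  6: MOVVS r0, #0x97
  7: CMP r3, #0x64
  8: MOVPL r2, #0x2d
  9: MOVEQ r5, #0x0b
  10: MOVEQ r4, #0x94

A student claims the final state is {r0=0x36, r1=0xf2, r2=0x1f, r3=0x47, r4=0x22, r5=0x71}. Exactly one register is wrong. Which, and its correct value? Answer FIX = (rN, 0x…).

[0] flags=1010 → (cmp)
[1] flags=1010 HI?T → r4=0x22
[2] flags=1010 MI?T → r0=0xda
[3] flags=0000 → (cmp)
[4] flags=0000 HI?F → skip
[5] flags=0000 VC?T → r3=0x47
[6] flags=0000 VS?F → skip
[7] flags=1000 → (cmp)
[8] flags=1000 PL?F → skip
[9] flags=1000 EQ?F → skip
[10] flags=1000 EQ?F → skip

FIX = (r0, 0xda)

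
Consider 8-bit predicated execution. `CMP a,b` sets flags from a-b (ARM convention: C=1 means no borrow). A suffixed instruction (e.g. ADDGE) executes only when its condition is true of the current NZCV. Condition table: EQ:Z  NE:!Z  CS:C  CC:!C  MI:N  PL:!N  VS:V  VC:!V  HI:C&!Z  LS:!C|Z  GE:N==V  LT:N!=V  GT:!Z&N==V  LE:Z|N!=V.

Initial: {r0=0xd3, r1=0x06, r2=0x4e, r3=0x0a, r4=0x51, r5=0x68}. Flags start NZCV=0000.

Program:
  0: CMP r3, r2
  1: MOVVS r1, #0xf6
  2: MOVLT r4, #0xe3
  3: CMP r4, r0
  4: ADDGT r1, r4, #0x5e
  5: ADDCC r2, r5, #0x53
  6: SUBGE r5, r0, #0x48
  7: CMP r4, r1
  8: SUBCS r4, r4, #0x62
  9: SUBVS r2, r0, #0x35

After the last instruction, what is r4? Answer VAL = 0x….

[0] flags=1000 → (cmp)
[1] flags=1000 VS?F → skip
[2] flags=1000 LT?T → r4=0xe3
[3] flags=0010 → (cmp)
[4] flags=0010 GT?T → r1=0x41
[5] flags=0010 CC?F → skip
[6] flags=0010 GE?T → r5=0x8b
[7] flags=1010 → (cmp)
[8] flags=1010 CS?T → r4=0x81
[9] flags=1010 VS?F → skip

VAL = 0x81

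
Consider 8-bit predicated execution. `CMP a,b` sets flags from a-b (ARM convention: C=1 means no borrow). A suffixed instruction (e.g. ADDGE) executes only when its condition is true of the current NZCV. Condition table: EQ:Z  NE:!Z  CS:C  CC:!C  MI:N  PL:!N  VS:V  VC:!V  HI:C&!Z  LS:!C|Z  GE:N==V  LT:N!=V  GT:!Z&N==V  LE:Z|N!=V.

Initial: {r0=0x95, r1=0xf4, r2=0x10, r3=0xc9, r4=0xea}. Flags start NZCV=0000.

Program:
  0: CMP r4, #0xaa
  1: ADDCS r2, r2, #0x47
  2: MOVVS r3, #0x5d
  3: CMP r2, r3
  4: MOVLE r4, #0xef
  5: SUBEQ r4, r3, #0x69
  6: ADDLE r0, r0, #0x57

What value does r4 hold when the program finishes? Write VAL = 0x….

[0] flags=0010 → (cmp)
[1] flags=0010 CS?T → r2=0x57
[2] flags=0010 VS?F → skip
[3] flags=1001 → (cmp)
[4] flags=1001 LE?F → skip
[5] flags=1001 EQ?F → skip
[6] flags=1001 LE?F → skip

VAL = 0xea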